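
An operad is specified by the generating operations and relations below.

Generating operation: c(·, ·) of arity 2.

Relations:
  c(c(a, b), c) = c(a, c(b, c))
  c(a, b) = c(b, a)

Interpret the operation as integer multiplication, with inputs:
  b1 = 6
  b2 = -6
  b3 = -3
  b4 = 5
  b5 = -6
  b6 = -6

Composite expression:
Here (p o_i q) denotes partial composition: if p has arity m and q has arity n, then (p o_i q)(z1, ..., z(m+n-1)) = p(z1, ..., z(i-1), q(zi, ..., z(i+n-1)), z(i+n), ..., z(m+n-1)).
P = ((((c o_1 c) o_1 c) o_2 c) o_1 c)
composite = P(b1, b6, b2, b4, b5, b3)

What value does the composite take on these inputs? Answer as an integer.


19440


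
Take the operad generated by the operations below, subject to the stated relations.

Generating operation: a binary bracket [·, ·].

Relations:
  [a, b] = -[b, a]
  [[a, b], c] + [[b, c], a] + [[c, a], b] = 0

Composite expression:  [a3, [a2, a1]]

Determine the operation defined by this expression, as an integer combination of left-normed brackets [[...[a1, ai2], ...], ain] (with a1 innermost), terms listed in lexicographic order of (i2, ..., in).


Antisymmetry and Jacobi reduce to a1-anchored left-normed brackets.
Composite bracket: [a3, [a2, a1]]
Applying ab - ba throughout gives 4 signed words (2^2 = 4).
The a1-initial words carry the normal form:
  sign of a1a2a3 is +1, so it contributes +[[a1, a2], a3]

[[a1, a2], a3]


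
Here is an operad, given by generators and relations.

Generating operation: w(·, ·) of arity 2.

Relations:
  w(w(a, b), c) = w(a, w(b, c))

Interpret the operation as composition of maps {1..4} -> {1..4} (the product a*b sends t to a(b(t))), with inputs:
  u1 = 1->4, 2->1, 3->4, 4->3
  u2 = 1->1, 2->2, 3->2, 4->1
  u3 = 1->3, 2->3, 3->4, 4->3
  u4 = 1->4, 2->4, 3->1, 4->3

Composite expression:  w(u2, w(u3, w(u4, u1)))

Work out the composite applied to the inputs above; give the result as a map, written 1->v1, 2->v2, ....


1->1, 2->2, 3->1, 4->2

w(u4, u1) = 1->3, 2->4, 3->3, 4->1
w(u3, w(u4, u1)) = 1->4, 2->3, 3->4, 4->3
w(u2, w(u3, w(u4, u1))) = 1->1, 2->2, 3->1, 4->2


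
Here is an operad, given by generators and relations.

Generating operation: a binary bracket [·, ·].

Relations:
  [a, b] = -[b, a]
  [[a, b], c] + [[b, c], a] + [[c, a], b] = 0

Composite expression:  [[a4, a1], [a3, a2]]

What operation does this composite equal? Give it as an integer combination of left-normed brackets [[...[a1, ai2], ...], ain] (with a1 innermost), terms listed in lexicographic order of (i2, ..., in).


[[[a1, a4], a2], a3] - [[[a1, a4], a3], a2]

In the tensor algebra, words opening a1 carry the a1-anchored form.
Composite bracket: [[a4, a1], [a3, a2]]
Under [a, b] = ab - ba we get 8 signed associative words (2^3 = 8).
Only words starting with a1 matter:
  a1a4a2a3 (sign +1) contributes +[[[a1, a4], a2], a3]
  a1a4a3a2 (sign -1) contributes -[[[a1, a4], a3], a2]


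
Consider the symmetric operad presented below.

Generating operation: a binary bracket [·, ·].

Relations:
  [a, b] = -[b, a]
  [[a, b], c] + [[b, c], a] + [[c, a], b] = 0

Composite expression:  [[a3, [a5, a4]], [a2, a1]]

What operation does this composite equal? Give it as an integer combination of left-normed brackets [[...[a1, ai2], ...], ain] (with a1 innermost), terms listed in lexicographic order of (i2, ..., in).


Expand each bracket as ab - ba; the a1-initial words give the coefficients.
Composite bracket: [[a3, [a5, a4]], [a2, a1]]
Each bracket splits as ab - ba, giving 16 signed words (2^4 = 16).
The a1-initial words carry the normal form:
  from a1a2a3a4a5, sign -1: term -[[[[a1, a2], a3], a4], a5]
  from a1a2a3a5a4, sign +1: term +[[[[a1, a2], a3], a5], a4]
  from a1a2a4a5a3, sign +1: term +[[[[a1, a2], a4], a5], a3]
  from a1a2a5a4a3, sign -1: term -[[[[a1, a2], a5], a4], a3]

-[[[[a1, a2], a3], a4], a5] + [[[[a1, a2], a3], a5], a4] + [[[[a1, a2], a4], a5], a3] - [[[[a1, a2], a5], a4], a3]


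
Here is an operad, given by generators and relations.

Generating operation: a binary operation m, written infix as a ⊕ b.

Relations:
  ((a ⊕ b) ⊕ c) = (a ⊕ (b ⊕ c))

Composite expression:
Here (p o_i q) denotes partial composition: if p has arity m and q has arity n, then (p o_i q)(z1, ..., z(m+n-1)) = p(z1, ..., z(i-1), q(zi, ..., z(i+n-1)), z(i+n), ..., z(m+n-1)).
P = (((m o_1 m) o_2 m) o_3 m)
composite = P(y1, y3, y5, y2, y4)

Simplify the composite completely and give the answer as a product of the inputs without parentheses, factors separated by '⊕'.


y1 ⊕ y3 ⊕ y5 ⊕ y2 ⊕ y4

Associativity of m dissolves the nesting; only the y-input order survives.
(y5 ⊕ y2) reduces to y5 ⊕ y2
(y3 ⊕ (y5 ⊕ y2)) reduces to y3 ⊕ y5 ⊕ y2
(y1 ⊕ (y3 ⊕ (y5 ⊕ y2))) reduces to y1 ⊕ y3 ⊕ y5 ⊕ y2
((y1 ⊕ (y3 ⊕ (y5 ⊕ y2))) ⊕ y4) reduces to y1 ⊕ y3 ⊕ y5 ⊕ y2 ⊕ y4


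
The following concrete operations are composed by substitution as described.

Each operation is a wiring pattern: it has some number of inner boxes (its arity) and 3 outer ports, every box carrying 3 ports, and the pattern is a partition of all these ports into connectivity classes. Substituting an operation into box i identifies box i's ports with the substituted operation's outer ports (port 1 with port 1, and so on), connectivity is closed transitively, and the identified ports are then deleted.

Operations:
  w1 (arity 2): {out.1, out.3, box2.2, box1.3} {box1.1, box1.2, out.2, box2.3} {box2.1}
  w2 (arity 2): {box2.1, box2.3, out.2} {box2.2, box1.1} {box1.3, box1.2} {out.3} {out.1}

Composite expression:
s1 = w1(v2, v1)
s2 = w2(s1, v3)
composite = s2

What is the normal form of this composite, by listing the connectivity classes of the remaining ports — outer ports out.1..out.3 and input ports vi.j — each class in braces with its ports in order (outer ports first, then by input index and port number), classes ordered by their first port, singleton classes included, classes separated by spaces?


{out.1} {out.2, v3.1, v3.3} {out.3} {v1.1} {v1.2, v1.3, v2.1, v2.2, v2.3, v3.2}

Treat the ports identified at w2 as solder joints: merge, then drop.
after w1, the pattern on (v2, v1) reads {out.1, out.3, v1.2, v2.3} {out.2, v1.3, v2.1, v2.2} {v1.1} (out.j = its outer ports)
after w2, the pattern on (v2, v1, v3) reads {out.1} {out.2, v3.1, v3.3} {out.3} {v1.1} {v1.2, v1.3, v2.1, v2.2, v2.3, v3.2} (out.j = its outer ports)


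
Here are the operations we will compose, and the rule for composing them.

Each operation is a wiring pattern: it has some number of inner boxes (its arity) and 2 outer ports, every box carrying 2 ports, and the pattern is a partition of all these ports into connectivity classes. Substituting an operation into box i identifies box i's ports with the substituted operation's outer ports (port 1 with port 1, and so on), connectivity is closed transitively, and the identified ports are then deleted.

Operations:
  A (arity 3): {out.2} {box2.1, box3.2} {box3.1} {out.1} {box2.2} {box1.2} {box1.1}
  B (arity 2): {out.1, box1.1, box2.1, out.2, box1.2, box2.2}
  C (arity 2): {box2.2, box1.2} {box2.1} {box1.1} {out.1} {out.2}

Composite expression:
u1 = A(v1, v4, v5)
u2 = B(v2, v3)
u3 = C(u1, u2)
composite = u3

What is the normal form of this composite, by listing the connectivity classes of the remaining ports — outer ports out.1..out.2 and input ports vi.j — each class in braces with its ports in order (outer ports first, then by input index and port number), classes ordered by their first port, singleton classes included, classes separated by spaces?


{out.1} {out.2} {v1.1} {v1.2} {v2.1, v2.2, v3.1, v3.2} {v4.1, v5.2} {v4.2} {v5.1}

Reachability decides: close wires over C-identified ports.
after A, the pattern on (v1, v4, v5) reads {out.1} {out.2} {v1.1} {v1.2} {v4.1, v5.2} {v4.2} {v5.1} (out.j = its outer ports)
after B, the pattern on (v2, v3) reads {out.1, out.2, v2.1, v2.2, v3.1, v3.2} (out.j = its outer ports)
after C, the pattern on (v1, v4, v5, v2, v3) reads {out.1} {out.2} {v1.1} {v1.2} {v2.1, v2.2, v3.1, v3.2} {v4.1, v5.2} {v4.2} {v5.1} (out.j = its outer ports)


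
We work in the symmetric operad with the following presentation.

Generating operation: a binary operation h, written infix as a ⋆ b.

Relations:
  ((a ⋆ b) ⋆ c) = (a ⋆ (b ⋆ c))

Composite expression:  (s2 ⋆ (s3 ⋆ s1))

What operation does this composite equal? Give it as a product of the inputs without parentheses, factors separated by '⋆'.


s2 ⋆ s3 ⋆ s1

Every regrouping of h is equal, so read the s-inputs in written order.
(s3 ⋆ s1) reduces to s3 ⋆ s1
(s2 ⋆ (s3 ⋆ s1)) reduces to s2 ⋆ s3 ⋆ s1


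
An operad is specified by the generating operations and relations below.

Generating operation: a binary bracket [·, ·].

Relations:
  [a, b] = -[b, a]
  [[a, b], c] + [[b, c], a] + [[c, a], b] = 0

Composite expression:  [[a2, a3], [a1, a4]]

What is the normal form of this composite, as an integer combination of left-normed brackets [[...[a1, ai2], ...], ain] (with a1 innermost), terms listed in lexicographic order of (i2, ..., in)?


-[[[a1, a4], a2], a3] + [[[a1, a4], a3], a2]

In the tensor algebra, words opening a1 carry the a1-anchored form.
Composite bracket: [[a2, a3], [a1, a4]]
The bracket unfolds into 8 signed words via [a, b] = ab - ba (2^3 = 8).
Keep just the words that open with a1:
  word a1a4a2a3 has sign -1, contributing -[[[a1, a4], a2], a3]
  word a1a4a3a2 has sign +1, contributing +[[[a1, a4], a3], a2]


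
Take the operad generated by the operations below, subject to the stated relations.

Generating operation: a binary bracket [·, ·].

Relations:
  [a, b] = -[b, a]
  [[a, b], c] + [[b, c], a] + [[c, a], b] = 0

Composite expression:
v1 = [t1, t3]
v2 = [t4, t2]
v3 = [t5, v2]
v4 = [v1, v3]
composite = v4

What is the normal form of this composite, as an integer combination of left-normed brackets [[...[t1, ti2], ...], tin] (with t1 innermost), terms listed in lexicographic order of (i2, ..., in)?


[[[[t1, t3], t2], t4], t5] - [[[[t1, t3], t4], t2], t5] - [[[[t1, t3], t5], t2], t4] + [[[[t1, t3], t5], t4], t2]

Antisymmetry and Jacobi reduce to t1-anchored left-normed brackets.
Composite bracket: [[t1, t3], [t5, [t4, t2]]]
Applying ab - ba throughout gives 16 signed words (2^4 = 16).
Collect the words opening with t1:
  the word t1t3t2t4t5 carries sign +1 and contributes +[[[[t1, t3], t2], t4], t5]
  the word t1t3t4t2t5 carries sign -1 and contributes -[[[[t1, t3], t4], t2], t5]
  the word t1t3t5t2t4 carries sign -1 and contributes -[[[[t1, t3], t5], t2], t4]
  the word t1t3t5t4t2 carries sign +1 and contributes +[[[[t1, t3], t5], t4], t2]


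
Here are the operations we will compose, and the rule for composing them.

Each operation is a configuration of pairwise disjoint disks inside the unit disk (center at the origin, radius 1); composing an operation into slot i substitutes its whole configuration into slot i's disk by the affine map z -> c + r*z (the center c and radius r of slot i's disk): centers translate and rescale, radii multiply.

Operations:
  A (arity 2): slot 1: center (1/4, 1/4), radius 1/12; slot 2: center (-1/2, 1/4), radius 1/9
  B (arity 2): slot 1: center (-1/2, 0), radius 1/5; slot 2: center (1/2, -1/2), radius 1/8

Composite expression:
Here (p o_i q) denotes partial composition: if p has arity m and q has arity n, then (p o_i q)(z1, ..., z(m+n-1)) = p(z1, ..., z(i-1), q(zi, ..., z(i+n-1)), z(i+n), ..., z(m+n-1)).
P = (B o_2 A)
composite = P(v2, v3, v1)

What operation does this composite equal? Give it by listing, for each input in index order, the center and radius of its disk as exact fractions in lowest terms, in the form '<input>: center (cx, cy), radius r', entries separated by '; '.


v1: center (7/16, -15/32), radius 1/72; v2: center (-1/2, 0), radius 1/5; v3: center (17/32, -15/32), radius 1/96

Below B, radii multiply path by path; the v-disk centers shift.
input v2: composing its 1 substitution step yields center (-1/2, 0), radius 1/5
input v3: composing its 2 substitution steps yields center (17/32, -15/32), radius 1/96
input v1: composing its 2 substitution steps yields center (7/16, -15/32), radius 1/72


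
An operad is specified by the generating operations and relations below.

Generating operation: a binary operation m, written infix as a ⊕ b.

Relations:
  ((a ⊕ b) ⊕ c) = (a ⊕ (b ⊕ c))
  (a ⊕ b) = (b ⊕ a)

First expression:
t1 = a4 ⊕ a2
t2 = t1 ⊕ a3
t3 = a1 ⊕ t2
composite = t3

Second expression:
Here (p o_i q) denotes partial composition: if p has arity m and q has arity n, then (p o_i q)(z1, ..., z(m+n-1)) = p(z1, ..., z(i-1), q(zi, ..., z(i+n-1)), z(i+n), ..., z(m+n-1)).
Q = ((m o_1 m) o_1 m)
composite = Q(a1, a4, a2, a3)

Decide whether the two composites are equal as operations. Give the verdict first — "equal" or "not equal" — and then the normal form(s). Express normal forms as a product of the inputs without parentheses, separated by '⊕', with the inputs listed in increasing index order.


Reducing the first expression gives a1 ⊕ a2 ⊕ a3 ⊕ a4
Reducing the second expression gives a1 ⊕ a2 ⊕ a3 ⊕ a4
One common form — equal.

equal: each reduces to a1 ⊕ a2 ⊕ a3 ⊕ a4


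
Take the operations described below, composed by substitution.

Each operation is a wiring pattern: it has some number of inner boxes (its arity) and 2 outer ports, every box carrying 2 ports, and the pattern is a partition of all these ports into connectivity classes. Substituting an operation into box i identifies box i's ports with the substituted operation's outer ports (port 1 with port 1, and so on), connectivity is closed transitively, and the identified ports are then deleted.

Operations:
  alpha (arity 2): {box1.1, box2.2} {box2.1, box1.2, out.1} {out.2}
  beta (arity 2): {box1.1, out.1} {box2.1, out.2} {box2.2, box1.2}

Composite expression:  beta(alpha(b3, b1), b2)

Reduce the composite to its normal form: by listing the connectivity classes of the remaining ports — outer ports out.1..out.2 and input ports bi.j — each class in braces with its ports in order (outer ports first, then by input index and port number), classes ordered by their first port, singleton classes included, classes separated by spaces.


Treat the ports identified at beta as solder joints: merge, then drop.
the subtree at alpha composes to {out.1, b1.1, b3.2} {out.2} {b1.2, b3.1} on (b3, b1); out.j = own outer ports
the subtree at beta composes to {out.1, b1.1, b3.2} {out.2, b2.1} {b1.2, b3.1} {b2.2} on (b3, b1, b2); out.j = own outer ports

{out.1, b1.1, b3.2} {out.2, b2.1} {b1.2, b3.1} {b2.2}


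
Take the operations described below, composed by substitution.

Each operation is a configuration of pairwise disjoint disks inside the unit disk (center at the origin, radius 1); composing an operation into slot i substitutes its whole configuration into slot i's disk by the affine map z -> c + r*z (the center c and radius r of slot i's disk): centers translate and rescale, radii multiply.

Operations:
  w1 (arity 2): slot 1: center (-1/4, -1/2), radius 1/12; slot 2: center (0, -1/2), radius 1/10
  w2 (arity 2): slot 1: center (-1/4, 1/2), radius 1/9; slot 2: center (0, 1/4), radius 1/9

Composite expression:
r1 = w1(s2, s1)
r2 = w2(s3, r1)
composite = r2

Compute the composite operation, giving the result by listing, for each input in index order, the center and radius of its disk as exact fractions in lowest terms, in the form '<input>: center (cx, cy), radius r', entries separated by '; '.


Nesting under w2 composes maps z -> c + r*z down each s-path.
s3 passes through 1 substitution, ending at center (-1/4, 1/2), radius 1/9
s2 passes through 2 substitutions, ending at center (-1/36, 7/36), radius 1/108
s1 passes through 2 substitutions, ending at center (0, 7/36), radius 1/90

s1: center (0, 7/36), radius 1/90; s2: center (-1/36, 7/36), radius 1/108; s3: center (-1/4, 1/2), radius 1/9


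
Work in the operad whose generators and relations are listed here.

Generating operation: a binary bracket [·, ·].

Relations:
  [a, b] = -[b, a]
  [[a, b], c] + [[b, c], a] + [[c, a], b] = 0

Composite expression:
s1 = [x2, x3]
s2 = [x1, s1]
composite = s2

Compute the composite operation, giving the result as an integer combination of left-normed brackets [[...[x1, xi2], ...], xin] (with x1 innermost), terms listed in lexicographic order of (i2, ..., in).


[[x1, x2], x3] - [[x1, x3], x2]

A multilinear Lie element is pinned by x1-initial words (x1 innermost).
Composite bracket: [x1, [x2, x3]]
Under [a, b] = ab - ba we get 4 signed associative words (2^2 = 4).
Only words starting with x1 matter:
  from x1x2x3, sign +1: term +[[x1, x2], x3]
  from x1x3x2, sign -1: term -[[x1, x3], x2]


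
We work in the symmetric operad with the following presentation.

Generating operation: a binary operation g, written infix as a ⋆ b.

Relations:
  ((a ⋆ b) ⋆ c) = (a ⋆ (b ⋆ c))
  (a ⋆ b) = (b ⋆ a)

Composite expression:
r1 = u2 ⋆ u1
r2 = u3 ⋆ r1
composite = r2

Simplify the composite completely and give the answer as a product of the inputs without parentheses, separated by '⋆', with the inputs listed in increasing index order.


u1 ⋆ u2 ⋆ u3

Shape and order are irrelevant to g; the u-input set decides.
(u2 ⋆ u1) reduces to u2 ⋆ u1
(u3 ⋆ (u2 ⋆ u1)) reduces to u3 ⋆ u2 ⋆ u1
the factors in increasing index order: u1 ⋆ u2 ⋆ u3


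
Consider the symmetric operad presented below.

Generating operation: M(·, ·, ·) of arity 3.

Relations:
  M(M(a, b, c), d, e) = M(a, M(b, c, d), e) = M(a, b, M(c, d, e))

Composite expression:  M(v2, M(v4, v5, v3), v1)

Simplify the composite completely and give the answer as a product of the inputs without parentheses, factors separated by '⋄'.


v2 ⋄ v4 ⋄ v5 ⋄ v3 ⋄ v1


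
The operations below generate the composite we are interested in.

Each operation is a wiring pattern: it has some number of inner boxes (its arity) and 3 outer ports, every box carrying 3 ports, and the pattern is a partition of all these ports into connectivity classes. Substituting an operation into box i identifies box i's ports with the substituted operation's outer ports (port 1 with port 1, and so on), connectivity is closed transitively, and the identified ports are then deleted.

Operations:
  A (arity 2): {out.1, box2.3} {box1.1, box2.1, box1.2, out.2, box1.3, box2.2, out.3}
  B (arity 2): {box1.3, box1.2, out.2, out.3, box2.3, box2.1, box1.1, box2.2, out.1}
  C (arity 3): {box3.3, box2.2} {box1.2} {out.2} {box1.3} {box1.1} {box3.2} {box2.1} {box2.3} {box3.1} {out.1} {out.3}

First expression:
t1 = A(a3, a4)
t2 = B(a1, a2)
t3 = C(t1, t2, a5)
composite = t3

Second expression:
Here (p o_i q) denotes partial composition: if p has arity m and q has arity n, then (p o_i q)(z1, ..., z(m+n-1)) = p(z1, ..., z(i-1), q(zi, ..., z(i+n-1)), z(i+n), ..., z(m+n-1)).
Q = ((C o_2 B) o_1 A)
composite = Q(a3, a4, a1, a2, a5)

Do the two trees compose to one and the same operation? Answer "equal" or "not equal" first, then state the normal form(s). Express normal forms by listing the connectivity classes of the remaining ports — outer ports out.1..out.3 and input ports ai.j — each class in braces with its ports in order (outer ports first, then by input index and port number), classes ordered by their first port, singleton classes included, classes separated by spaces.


equal; both compose to {out.1} {out.2} {out.3} {a1.1, a1.2, a1.3, a2.1, a2.2, a2.3, a5.3} {a3.1, a3.2, a3.3, a4.1, a4.2} {a4.3} {a5.1} {a5.2}

The first composite normalizes to {out.1} {out.2} {out.3} {a1.1, a1.2, a1.3, a2.1, a2.2, a2.3, a5.3} {a3.1, a3.2, a3.3, a4.1, a4.2} {a4.3} {a5.1} {a5.2}
The second composite normalizes to {out.1} {out.2} {out.3} {a1.1, a1.2, a1.3, a2.1, a2.2, a2.3, a5.3} {a3.1, a3.2, a3.3, a4.1, a4.2} {a4.3} {a5.1} {a5.2}
Both agree, so they are equal.


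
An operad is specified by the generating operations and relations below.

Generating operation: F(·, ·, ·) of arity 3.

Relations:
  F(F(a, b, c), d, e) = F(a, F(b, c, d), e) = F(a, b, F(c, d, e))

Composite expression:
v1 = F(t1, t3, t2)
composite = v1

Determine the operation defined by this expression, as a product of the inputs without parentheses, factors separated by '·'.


Key point: F is associative — brackets drop, the t-order remains.
F(t1, t3, t2) unparenthesizes to t1 · t3 · t2

t1 · t3 · t2


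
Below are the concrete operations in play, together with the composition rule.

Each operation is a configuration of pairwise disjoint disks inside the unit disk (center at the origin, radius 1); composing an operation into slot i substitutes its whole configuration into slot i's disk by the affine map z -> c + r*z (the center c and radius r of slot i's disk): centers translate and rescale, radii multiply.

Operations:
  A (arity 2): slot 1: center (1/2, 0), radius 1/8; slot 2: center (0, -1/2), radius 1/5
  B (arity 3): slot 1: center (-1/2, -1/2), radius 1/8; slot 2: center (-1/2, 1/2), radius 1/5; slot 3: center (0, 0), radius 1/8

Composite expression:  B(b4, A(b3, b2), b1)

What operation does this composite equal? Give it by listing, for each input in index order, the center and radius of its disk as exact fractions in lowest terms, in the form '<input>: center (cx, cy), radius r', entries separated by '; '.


b1: center (0, 0), radius 1/8; b2: center (-1/2, 2/5), radius 1/25; b3: center (-2/5, 1/2), radius 1/40; b4: center (-1/2, -1/2), radius 1/8

Only the slot chain above each b matters under B; compose those maps.
input b4: composing its 1 substitution step yields center (-1/2, -1/2), radius 1/8
input b3: composing its 2 substitution steps yields center (-2/5, 1/2), radius 1/40
input b2: composing its 2 substitution steps yields center (-1/2, 2/5), radius 1/25
input b1: composing its 1 substitution step yields center (0, 0), radius 1/8


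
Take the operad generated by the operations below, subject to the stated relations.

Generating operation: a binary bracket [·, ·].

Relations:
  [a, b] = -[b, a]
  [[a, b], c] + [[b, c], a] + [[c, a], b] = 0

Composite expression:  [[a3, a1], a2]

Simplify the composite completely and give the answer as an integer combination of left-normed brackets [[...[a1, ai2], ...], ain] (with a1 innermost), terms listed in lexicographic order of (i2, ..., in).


-[[a1, a3], a2]


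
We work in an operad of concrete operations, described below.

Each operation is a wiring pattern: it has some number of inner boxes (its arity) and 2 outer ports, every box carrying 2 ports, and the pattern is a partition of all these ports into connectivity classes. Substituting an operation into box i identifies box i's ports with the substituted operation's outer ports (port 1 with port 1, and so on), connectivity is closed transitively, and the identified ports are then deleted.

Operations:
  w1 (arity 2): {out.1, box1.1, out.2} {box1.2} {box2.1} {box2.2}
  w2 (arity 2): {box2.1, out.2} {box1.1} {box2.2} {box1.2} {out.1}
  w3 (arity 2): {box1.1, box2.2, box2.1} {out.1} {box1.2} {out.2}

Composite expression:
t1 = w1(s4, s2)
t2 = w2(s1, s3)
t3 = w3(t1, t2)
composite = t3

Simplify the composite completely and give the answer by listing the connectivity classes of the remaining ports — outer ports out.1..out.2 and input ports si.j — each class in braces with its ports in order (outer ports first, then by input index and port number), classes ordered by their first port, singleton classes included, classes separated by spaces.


{out.1} {out.2} {s1.1} {s1.2} {s2.1} {s2.2} {s3.1, s4.1} {s3.2} {s4.2}

Treat the ports identified at w3 as solder joints: merge, then drop.
after w1, the pattern on (s4, s2) reads {out.1, out.2, s4.1} {s2.1} {s2.2} {s4.2} (out.j = its outer ports)
after w2, the pattern on (s1, s3) reads {out.1} {out.2, s3.1} {s1.1} {s1.2} {s3.2} (out.j = its outer ports)
after w3, the pattern on (s4, s2, s1, s3) reads {out.1} {out.2} {s1.1} {s1.2} {s2.1} {s2.2} {s3.1, s4.1} {s3.2} {s4.2} (out.j = its outer ports)


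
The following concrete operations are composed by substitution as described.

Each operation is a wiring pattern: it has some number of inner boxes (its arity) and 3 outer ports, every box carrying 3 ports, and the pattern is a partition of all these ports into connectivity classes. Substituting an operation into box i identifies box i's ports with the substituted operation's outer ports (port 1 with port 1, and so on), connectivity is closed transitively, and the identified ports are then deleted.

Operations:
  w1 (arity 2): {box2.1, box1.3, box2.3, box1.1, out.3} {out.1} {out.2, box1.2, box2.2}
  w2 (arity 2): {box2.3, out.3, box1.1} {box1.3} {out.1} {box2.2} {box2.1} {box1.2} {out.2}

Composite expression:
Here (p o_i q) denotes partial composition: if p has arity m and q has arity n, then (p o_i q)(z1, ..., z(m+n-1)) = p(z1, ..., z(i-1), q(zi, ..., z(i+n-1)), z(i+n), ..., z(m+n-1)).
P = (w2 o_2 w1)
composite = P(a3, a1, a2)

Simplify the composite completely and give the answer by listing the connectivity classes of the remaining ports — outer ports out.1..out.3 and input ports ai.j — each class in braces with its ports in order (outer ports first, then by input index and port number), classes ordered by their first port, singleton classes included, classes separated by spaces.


{out.1} {out.2} {out.3, a1.1, a1.3, a2.1, a2.3, a3.1} {a1.2, a2.2} {a3.2} {a3.3}

Two ports join when wires chain via w2-identified ports.
through w1, on inputs (a1, a2): {out.1} {out.2, a1.2, a2.2} {out.3, a1.1, a1.3, a2.1, a2.3} (out.j = stage outer ports)
through w2, on inputs (a3, a1, a2): {out.1} {out.2} {out.3, a1.1, a1.3, a2.1, a2.3, a3.1} {a1.2, a2.2} {a3.2} {a3.3} (out.j = stage outer ports)


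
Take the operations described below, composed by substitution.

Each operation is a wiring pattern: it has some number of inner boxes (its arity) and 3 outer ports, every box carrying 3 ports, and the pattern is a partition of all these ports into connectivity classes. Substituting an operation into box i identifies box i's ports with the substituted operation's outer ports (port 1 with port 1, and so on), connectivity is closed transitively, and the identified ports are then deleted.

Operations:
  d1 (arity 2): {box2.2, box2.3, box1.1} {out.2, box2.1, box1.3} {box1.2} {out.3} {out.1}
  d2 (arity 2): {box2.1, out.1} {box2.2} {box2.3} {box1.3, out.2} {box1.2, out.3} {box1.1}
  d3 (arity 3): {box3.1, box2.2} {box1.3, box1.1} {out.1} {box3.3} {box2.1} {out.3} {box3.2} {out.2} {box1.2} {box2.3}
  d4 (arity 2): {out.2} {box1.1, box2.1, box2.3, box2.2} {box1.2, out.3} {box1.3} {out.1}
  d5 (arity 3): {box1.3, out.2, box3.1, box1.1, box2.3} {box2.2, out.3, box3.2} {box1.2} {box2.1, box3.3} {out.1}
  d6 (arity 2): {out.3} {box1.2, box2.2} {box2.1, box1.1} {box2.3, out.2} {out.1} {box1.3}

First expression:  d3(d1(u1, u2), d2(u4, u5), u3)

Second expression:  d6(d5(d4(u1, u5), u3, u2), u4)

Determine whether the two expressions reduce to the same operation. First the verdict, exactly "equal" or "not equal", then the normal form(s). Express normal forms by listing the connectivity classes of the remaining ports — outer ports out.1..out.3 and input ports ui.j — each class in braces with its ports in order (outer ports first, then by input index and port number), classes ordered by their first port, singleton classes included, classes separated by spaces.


not equal; first: {out.1} {out.2} {out.3} {u1.1, u2.2, u2.3} {u1.2} {u1.3, u2.1} {u3.1, u4.3} {u3.2} {u3.3} {u4.1} {u4.2} {u5.1} {u5.2} {u5.3}; second: {out.1} {out.2, u4.3} {out.3} {u1.1, u5.1, u5.2, u5.3} {u1.2, u2.1, u3.3, u4.2} {u1.3} {u2.2, u3.2} {u2.3, u3.1} {u4.1}

In normal form, the first expression is {out.1} {out.2} {out.3} {u1.1, u2.2, u2.3} {u1.2} {u1.3, u2.1} {u3.1, u4.3} {u3.2} {u3.3} {u4.1} {u4.2} {u5.1} {u5.2} {u5.3}
In normal form, the second expression is {out.1} {out.2, u4.3} {out.3} {u1.1, u5.1, u5.2, u5.3} {u1.2, u2.1, u3.3, u4.2} {u1.3} {u2.2, u3.2} {u2.3, u3.1} {u4.1}
Distinct normal forms: not equal.


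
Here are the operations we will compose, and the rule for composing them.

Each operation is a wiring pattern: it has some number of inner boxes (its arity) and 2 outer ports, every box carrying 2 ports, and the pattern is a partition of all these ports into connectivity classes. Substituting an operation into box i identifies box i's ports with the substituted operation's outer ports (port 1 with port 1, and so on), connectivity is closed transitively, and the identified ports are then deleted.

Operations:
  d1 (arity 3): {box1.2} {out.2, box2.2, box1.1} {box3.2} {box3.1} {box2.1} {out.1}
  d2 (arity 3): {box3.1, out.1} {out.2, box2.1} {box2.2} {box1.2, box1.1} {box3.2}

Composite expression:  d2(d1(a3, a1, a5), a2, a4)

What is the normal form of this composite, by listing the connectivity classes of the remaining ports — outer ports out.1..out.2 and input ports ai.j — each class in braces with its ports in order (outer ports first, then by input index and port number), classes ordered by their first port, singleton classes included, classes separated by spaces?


Substituting into d2 glues patterns; closure does the rest.
after d1, the pattern on (a3, a1, a5) reads {out.1} {out.2, a1.2, a3.1} {a1.1} {a3.2} {a5.1} {a5.2} (out.j = its outer ports)
after d2, the pattern on (a3, a1, a5, a2, a4) reads {out.1, a4.1} {out.2, a2.1} {a1.1} {a1.2, a3.1} {a2.2} {a3.2} {a4.2} {a5.1} {a5.2} (out.j = its outer ports)

{out.1, a4.1} {out.2, a2.1} {a1.1} {a1.2, a3.1} {a2.2} {a3.2} {a4.2} {a5.1} {a5.2}


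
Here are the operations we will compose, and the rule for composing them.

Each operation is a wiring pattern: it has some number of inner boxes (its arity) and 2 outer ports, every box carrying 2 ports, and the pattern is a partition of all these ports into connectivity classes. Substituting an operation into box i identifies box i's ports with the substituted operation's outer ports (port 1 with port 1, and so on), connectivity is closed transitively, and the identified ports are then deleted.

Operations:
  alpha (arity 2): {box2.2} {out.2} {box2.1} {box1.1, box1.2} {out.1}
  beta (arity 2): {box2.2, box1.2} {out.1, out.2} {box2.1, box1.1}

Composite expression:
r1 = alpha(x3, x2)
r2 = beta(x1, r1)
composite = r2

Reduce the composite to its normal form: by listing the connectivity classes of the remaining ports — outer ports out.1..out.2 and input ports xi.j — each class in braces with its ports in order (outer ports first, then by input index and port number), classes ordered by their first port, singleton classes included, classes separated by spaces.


Two ports join when wires chain via beta-identified ports.
stage alpha: inputs (x3, x2), connectivity {out.1} {out.2} {x2.1} {x2.2} {x3.1, x3.2}, out.j its boundary
stage beta: inputs (x1, x3, x2), connectivity {out.1, out.2} {x1.1} {x1.2} {x2.1} {x2.2} {x3.1, x3.2}, out.j its boundary

{out.1, out.2} {x1.1} {x1.2} {x2.1} {x2.2} {x3.1, x3.2}


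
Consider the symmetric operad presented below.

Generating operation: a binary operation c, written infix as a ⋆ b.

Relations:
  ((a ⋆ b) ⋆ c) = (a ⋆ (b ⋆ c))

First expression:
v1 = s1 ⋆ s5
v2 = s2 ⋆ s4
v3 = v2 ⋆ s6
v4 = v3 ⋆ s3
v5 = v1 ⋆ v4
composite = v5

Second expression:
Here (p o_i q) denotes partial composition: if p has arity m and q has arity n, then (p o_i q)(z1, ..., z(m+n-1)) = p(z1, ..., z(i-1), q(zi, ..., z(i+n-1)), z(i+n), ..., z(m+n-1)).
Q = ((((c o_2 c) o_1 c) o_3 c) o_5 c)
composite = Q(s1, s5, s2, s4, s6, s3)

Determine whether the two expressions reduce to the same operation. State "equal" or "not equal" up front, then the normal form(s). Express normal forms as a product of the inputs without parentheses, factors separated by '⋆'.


In normal form, the first expression is s1 ⋆ s5 ⋆ s2 ⋆ s4 ⋆ s6 ⋆ s3
In normal form, the second expression is s1 ⋆ s5 ⋆ s2 ⋆ s4 ⋆ s6 ⋆ s3
The normal forms match — equal.

equal: each reduces to s1 ⋆ s5 ⋆ s2 ⋆ s4 ⋆ s6 ⋆ s3


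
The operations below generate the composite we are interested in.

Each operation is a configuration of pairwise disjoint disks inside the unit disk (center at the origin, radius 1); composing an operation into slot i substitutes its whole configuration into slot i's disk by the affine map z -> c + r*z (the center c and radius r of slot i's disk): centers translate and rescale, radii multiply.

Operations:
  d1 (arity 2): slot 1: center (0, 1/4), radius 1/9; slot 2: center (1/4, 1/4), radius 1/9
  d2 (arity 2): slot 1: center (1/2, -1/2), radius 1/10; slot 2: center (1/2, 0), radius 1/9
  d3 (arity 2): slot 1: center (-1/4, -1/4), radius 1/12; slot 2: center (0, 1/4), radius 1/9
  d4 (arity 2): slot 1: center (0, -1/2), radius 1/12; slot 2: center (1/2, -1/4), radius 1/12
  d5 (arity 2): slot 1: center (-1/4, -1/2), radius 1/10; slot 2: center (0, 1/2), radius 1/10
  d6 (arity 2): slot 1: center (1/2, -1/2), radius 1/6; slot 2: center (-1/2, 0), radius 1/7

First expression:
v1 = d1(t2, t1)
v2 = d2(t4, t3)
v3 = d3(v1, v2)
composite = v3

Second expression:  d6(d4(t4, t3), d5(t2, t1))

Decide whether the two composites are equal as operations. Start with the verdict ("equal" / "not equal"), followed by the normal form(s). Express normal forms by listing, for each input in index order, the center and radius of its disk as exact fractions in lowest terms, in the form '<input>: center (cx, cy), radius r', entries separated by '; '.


not equal; the first gives t1: center (-11/48, -11/48), radius 1/108; t2: center (-1/4, -11/48), radius 1/108; t3: center (1/18, 1/4), radius 1/81; t4: center (1/18, 7/36), radius 1/90 and the second t1: center (-1/2, 1/14), radius 1/70; t2: center (-15/28, -1/14), radius 1/70; t3: center (7/12, -13/24), radius 1/72; t4: center (1/2, -7/12), radius 1/72

The first expression, normalized: t1: center (-11/48, -11/48), radius 1/108; t2: center (-1/4, -11/48), radius 1/108; t3: center (1/18, 1/4), radius 1/81; t4: center (1/18, 7/36), radius 1/90
The second expression, normalized: t1: center (-1/2, 1/14), radius 1/70; t2: center (-15/28, -1/14), radius 1/70; t3: center (7/12, -13/24), radius 1/72; t4: center (1/2, -7/12), radius 1/72
They disagree, so not equal.


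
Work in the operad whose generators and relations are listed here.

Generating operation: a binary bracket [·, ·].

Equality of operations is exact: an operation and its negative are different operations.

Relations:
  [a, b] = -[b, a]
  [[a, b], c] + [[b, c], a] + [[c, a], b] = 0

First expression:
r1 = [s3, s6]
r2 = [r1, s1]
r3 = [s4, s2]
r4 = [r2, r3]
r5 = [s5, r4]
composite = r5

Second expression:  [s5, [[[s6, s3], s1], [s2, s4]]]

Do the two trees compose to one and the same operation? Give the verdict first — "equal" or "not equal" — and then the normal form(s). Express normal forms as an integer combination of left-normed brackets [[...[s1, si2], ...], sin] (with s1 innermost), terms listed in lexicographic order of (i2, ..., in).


equal; both compose to -[[[[[s1, s3], s6], s2], s4], s5] + [[[[[s1, s3], s6], s4], s2], s5] + [[[[[s1, s6], s3], s2], s4], s5] - [[[[[s1, s6], s3], s4], s2], s5]


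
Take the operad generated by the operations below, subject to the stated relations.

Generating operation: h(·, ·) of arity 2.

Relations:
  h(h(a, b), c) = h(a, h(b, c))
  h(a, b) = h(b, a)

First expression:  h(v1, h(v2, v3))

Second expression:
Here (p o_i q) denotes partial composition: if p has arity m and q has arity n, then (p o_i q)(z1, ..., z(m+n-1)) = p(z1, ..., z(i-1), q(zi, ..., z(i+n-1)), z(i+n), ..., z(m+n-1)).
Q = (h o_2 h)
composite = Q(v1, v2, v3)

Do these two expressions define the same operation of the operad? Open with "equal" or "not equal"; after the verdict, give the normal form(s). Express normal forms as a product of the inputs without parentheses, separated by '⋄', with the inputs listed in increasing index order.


The first expression reduces to v1 ⋄ v2 ⋄ v3
The second expression reduces to v1 ⋄ v2 ⋄ v3
One common form — equal.

equal; both compose to v1 ⋄ v2 ⋄ v3


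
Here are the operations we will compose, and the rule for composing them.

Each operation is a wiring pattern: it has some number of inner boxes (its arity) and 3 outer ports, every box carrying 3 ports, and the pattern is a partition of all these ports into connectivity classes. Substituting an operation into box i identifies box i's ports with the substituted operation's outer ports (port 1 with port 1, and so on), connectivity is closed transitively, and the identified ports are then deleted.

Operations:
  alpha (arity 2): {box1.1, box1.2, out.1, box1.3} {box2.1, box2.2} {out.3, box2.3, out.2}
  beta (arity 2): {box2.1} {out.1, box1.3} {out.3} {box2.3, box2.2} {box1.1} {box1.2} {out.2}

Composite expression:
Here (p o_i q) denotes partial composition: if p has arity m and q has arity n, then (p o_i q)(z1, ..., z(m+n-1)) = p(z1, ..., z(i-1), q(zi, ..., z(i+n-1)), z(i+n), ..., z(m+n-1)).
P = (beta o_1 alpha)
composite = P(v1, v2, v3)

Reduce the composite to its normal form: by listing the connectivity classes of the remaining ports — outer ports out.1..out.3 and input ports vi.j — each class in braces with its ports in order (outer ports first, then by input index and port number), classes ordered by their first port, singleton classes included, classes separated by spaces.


Treat the ports identified at beta as solder joints: merge, then drop.
stage alpha: inputs (v1, v2), connectivity {out.1, v1.1, v1.2, v1.3} {out.2, out.3, v2.3} {v2.1, v2.2}, out.j its boundary
stage beta: inputs (v1, v2, v3), connectivity {out.1, v2.3} {out.2} {out.3} {v1.1, v1.2, v1.3} {v2.1, v2.2} {v3.1} {v3.2, v3.3}, out.j its boundary

{out.1, v2.3} {out.2} {out.3} {v1.1, v1.2, v1.3} {v2.1, v2.2} {v3.1} {v3.2, v3.3}


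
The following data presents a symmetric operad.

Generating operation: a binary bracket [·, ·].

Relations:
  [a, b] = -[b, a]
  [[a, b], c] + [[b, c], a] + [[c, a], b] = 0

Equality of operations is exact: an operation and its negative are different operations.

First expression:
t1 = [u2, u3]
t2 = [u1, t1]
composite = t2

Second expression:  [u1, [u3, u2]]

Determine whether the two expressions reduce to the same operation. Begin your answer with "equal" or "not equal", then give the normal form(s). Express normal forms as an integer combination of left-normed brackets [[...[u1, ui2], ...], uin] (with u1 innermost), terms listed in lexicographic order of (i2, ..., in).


Reducing the first expression gives [[u1, u2], u3] - [[u1, u3], u2]
Reducing the second expression gives -[[u1, u2], u3] + [[u1, u3], u2]
The forms do not match — not equal.

not equal: they reduce to [[u1, u2], u3] - [[u1, u3], u2] and -[[u1, u2], u3] + [[u1, u3], u2]


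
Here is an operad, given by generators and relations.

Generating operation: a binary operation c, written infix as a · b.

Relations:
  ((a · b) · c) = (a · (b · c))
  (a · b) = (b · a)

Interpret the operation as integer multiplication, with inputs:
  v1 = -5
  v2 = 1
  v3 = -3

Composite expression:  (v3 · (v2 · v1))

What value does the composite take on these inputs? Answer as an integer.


15


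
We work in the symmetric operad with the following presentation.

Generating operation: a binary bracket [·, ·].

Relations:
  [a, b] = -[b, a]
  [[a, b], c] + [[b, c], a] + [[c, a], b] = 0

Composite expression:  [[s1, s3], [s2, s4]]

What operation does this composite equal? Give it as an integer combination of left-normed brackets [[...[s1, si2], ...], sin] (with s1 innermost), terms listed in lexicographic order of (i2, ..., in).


[[[s1, s3], s2], s4] - [[[s1, s3], s4], s2]

Expand each bracket as ab - ba; the s1-initial words give the coefficients.
Composite bracket: [[s1, s3], [s2, s4]]
Full expansion: 8 signed words from ab - ba (2^3 = 8).
Keep just the words that open with s1:
  s1s3s2s4 appears with sign +1, giving the term +[[[s1, s3], s2], s4]
  s1s3s4s2 appears with sign -1, giving the term -[[[s1, s3], s4], s2]


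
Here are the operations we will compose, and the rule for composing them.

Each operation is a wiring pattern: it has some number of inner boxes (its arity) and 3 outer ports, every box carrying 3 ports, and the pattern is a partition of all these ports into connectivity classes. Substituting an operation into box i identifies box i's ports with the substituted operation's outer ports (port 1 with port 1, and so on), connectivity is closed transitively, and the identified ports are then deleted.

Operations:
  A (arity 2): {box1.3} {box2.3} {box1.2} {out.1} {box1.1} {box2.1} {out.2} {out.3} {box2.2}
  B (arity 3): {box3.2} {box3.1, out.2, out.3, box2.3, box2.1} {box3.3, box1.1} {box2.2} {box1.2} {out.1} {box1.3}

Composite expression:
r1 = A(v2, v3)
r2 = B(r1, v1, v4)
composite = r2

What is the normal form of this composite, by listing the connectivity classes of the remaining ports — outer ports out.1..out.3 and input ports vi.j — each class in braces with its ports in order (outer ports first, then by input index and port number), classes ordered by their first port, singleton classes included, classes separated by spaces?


{out.1} {out.2, out.3, v1.1, v1.3, v4.1} {v1.2} {v2.1} {v2.2} {v2.3} {v3.1} {v3.2} {v3.3} {v4.2} {v4.3}

Connectivity passes through glued B-boundaries; trace each wire chain.
the subtree at A composes to {out.1} {out.2} {out.3} {v2.1} {v2.2} {v2.3} {v3.1} {v3.2} {v3.3} on (v2, v3); out.j = own outer ports
the subtree at B composes to {out.1} {out.2, out.3, v1.1, v1.3, v4.1} {v1.2} {v2.1} {v2.2} {v2.3} {v3.1} {v3.2} {v3.3} {v4.2} {v4.3} on (v2, v3, v1, v4); out.j = own outer ports
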